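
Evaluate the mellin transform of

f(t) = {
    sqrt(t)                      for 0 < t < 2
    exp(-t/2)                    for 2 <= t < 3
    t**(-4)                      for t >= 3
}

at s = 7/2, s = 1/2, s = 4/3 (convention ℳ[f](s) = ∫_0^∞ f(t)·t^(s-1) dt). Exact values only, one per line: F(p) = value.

F(7/2) = -78*sqrt(3)*exp(-3/2) - 15*sqrt(2)*sqrt(pi)*erfc(sqrt(6)/2) + 2*sqrt(3)/3 + 4 + 15*sqrt(2)*sqrt(pi)*erfc(1) + 58*sqrt(2)*exp(-1)
F(1/2) = -sqrt(2)*sqrt(pi)*erfc(sqrt(6)/2) + 2*sqrt(3)/567 + sqrt(2)*sqrt(pi)*erfc(1) + 2
F(4/3) = -2*2**(1/3)*uppergamma(4/3, 3/2) + 3**(1/3)/72 + 2*2**(1/3)*uppergamma(4/3, 1) + 12*2**(5/6)/11

breakpoints 2, 3: one integral from each of the 3 segments
segment [0, 2) carries sqrt(t); integrate it
[2, 3) adds the kernel integral of exp(-t/2)
[3, ∞) adds the kernel integral of t**(-4)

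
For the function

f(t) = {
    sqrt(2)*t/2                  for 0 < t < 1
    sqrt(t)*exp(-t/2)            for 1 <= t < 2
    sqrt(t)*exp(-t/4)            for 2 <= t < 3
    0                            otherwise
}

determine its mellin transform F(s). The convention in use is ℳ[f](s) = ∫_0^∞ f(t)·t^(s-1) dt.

(2**(s + 3/2)*(s + 1)*uppergamma(s + 1/2, 1/2) - 2**(s + 3/2)*(s + 1)*uppergamma(s + 1/2, 1) + 2**(2*s + 2)*(s + 1)*uppergamma(s + 1/2, 1/2) - 2**(2*s + 2)*(s + 1)*uppergamma(s + 1/2, 3/4) + sqrt(2))/(2*(s + 1))
  Re(s) > -1

peel off the shared t-power: sqrt(2)*sqrt(t)/2 on [0, 1); exp(-t/2) on [1, 2); exp(-t/4) on [2, 3)
remove the common scale on t first: sqrt(t) on [0, 1/2); exp(-t) on [1/2, 1); exp(-t/2) on [1, 3/2)
integrate the 3 segments split at 1, 2, then add the results
∫ sqrt(2)*t/2·t^(s-1) over [0, 1)
over [1, 2), the kernel integral of sqrt(t)*exp(-t/2) enters the sum
∫ over [2, 3) of sqrt(t)*exp(-t/4)·t^(s-1) joins the sum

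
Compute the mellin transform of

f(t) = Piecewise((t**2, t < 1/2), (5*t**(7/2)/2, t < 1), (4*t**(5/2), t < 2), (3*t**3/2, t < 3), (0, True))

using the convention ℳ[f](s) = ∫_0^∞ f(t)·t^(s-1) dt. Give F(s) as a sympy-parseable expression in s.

f breaks at 1/2, 1, 2 into 4 integrals to sum
for t in [0, 1/2): the term is ∫ t**2·t^(s-1)
[1/2, 1) adds the kernel integral of 5*t**(7/2)/2
on [1, 2): add ∫ 4*t**(5/2)·t^(s-1) dt
on [2, 3): add ∫ 3*t**3/2·t^(s-1) dt

(-192*2**s*(s + 2)*(2*s + 5)*(2*s + 7) - 5*2**(1/2 - s)*(s + 2)*(s + 3)*(2*s + 5) + 512*2**(s + 1/2)*(s + 2)*(s + 3)*(2*s + 7) + 648*3**s*(s + 2)*(2*s + 5)*(2*s + 7) + 80*(s + 2)*(s + 3)*(2*s + 5) - 128*(s + 2)*(s + 3)*(2*s + 7) + 4*(s + 3)*(2*s + 5)*(2*s + 7)/2**s)/(16*(s + 2)*(s + 3)*(2*s + 5)*(2*s + 7))
  Re(s) > -2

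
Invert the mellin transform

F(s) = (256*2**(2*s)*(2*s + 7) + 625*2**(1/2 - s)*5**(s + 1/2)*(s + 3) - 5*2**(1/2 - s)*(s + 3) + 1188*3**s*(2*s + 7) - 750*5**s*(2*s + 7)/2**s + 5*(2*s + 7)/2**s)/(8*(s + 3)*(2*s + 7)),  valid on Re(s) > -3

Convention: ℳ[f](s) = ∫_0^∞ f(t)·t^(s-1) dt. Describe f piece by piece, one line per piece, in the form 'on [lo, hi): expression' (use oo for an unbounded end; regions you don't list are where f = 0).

on [0, 1/2): 5*t**3
on [1/2, 5/2): 5*t**(7/2)
on [5/2, 3): 6*t**3
on [3, 4): t**3/2

breakpoints 1/2, 5/2, 3: one integral from each of the 4 segments
between 0 and 1/2 the integrand is 5*t**3·t^(s-1)
[1/2, 5/2) adds the kernel integral of 5*t**(7/2)
over [5/2, 3), the kernel integral of 6*t**3 enters the sum
piece [3, 4): integrate t**3/2 against the kernel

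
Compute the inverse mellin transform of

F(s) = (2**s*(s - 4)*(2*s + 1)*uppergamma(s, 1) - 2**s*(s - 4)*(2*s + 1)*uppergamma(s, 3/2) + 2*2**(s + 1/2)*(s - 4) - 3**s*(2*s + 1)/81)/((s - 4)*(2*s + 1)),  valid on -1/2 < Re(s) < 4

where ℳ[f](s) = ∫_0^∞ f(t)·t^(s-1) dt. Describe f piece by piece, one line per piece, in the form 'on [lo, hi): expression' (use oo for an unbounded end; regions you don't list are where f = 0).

summing 3 kernel integrals split by 2, 3 yields ℳ[f](s)
piece [0, 2): integrate sqrt(t) against the kernel
segment [2, 3) carries exp(-t/2); integrate it
the [3, ∞) slice contributes ∫ t**(-4)·t^(s-1) dt

on [0, 2): sqrt(t)
on [2, 3): exp(-t/2)
on [3, oo): t**(-4)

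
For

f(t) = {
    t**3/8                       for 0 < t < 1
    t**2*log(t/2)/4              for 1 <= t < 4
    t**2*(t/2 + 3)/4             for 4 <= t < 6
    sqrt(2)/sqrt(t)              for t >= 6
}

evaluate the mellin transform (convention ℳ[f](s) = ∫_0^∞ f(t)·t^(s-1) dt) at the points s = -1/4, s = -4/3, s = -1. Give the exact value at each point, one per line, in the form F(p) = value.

peel off the common scale on t: t**3 on [0, 1/2); t**2*log(t) on [1/2, 2); t**2*(t + 3) on [2, 3); …
reversing the shared t-power: t on [0, 1/2); log(t) on [1/2, 2); t + 3 on [2, 3); …
the 4 pieces separated at 1, 4, 6 each add one integral
[0, 1) adds the kernel integral of t**3/8
segment 1 to 4 holds t**2*log(t/2)/4; add its integral
[4, 6) adds the kernel integral of t**2*(t/2 + 3)/4
the [6, ∞) slice contributes ∫ sqrt(2)/sqrt(t)·t^(s-1) dt

F(-1/4) = -2984*sqrt(2)/539 + log(2)/7 + 137/1078 + 2*2**(3/4)*3**(1/4)/9 + 8*sqrt(2)*log(2)/7 + 324*6**(3/4)/77
F(-4/3) = -159*2**(1/3)/40 + 2**(2/3)*3**(1/6)/66 + 3*log(2)/8 + 51/80 + 3*2**(1/3)*log(2)/4 + 63*6**(2/3)/40
F(-1) = sqrt(3)/27 + 5*log(2)/4 + 33/16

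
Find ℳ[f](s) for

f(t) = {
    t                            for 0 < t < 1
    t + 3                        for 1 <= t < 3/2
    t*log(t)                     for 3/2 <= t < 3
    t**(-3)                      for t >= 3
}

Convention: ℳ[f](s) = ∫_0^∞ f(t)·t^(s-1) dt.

(-162*2**s*s*(s - 3)*(s**2 + 2*s + 1) - 162*2**s*(s - 3)*(s**2 + 2*s + 1) - 81*3**s*s**2*(s - 3)*(s + 1)*log(3) + 81*3**s*s**2*(s - 3)*(s + 1)*log(2) - 81*3**s*s*(s - 3)*(s + 1)*log(3) + 81*3**s*s*(s - 3)*(s + 1)*log(2) + 81*3**s*s*(s - 3)*(s + 1) + 243*3**s*s*(s - 3)*(s**2 + 2*s + 1) + 162*3**s*(s - 3)*(s**2 + 2*s + 1) + 162*6**s*s**2*(s - 3)*(s + 1)*log(3) - 162*6**s*s*(s - 3)*(s + 1) + 162*6**s*s*(s - 3)*(s + 1)*log(3) - 2*6**s*s*(s + 1)*(s**2 + 2*s + 1))/(54*2**s*s*(s - 3)*(s + 1)*(s**2 + 2*s + 1))
  -1 < Re(s) < 3

summing 4 kernel integrals split by 1, 3/2, 3 yields ℳ[f](s)
∫ over [0, 1) of t·t^(s-1) joins the sum
segment 1 to 3/2 holds (t + 3); add its integral
∫ over [3/2, 3) of t*log(t)·t^(s-1) joins the sum
on [3, ∞): add ∫ t**(-3)·t^(s-1) dt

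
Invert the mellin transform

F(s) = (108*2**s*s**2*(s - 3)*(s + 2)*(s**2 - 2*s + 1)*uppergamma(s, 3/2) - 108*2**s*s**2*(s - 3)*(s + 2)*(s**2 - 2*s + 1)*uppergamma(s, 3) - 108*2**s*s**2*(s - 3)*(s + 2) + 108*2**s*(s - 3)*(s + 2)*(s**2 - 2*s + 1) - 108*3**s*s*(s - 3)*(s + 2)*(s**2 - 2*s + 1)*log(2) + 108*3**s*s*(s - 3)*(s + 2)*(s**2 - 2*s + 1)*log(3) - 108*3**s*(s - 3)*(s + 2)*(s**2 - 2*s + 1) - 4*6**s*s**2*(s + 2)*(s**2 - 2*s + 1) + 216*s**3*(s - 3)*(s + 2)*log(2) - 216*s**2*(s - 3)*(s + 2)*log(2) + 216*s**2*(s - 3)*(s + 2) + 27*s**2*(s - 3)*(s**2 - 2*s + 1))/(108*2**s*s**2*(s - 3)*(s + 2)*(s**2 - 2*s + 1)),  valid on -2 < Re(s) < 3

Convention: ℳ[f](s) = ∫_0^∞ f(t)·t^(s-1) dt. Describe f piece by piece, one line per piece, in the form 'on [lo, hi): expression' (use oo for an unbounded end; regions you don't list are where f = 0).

split f at 1/2, 1, 3/2, 3: ℳ[f](s) collects 5 kernel integrals
over [0, 1/2), the kernel integral of t**2 enters the sum
on [1/2, 1) integrate f = log(t)/t against the kernel
segment 1 to 3/2 holds log(t); add its integral
∫ over [3/2, 3) of exp(-t)·t^(s-1) joins the sum
segment [3, ∞) carries t**(-3); integrate it

on [0, 1/2): t**2
on [1/2, 1): log(t)/t
on [1, 3/2): log(t)
on [3/2, 3): exp(-t)
on [3, oo): t**(-3)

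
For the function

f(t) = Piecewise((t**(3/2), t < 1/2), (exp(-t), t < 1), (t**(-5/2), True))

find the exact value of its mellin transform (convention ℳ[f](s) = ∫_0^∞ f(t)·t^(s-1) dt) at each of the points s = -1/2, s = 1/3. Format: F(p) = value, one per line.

cuts at 1/2, 1: linearity sums the 3 kernel integrals
[0, 1/2) adds the kernel integral of t**(3/2)
segment [1/2, 1) carries exp(-t); integrate it
over [1, ∞), the kernel integral of t**(-5/2) enters the sum

F(-1/2) = -2*sqrt(pi)*erfc(sqrt(2)/2) - 2*exp(-1) + 2*sqrt(pi)*erfc(1) + 5/6 + 2*sqrt(2)*exp(-1/2)
F(1/3) = -uppergamma(1/3, 1) + 3*2**(1/6)/22 + 6/13 + uppergamma(1/3, 1/2)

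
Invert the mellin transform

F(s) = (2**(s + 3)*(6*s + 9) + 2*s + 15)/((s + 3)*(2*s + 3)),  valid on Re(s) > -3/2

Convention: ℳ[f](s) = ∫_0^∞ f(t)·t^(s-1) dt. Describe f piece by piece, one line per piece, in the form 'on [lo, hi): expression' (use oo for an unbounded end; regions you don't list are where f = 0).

summing 2 kernel integrals split by 1 yields ℳ[f](s)
between 0 and 1 the integrand is 4*t**(3/2)·t^(s-1)
[1, 2) adds the kernel integral of 3*t**3

on [0, 1): 4*t**(3/2)
on [1, 2): 3*t**3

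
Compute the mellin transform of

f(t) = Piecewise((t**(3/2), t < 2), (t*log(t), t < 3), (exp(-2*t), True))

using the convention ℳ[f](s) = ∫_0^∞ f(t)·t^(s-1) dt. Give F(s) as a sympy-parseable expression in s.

(-12**s*s*(2*s + 3)*log(4) - 12**s*(2*s + 3)*log(4) + 12**s*(4*s + 6) + 12**s*sqrt(2)*(4*s**2 + 8*s + 4) + 3*18**s*s*(2*s + 3)*log(3) + 18**s*(-6*s - 9) + 3*18**s*(2*s + 3)*log(3) + 3**s*(2*s + 3)*(s**2 + 2*s + 1)*uppergamma(s, 6))/(6**s*(2*s + 3)*(s**2 + 2*s + 1))
  Re(s) > -3/2

f breaks at 2, 3 into 3 integrals to sum
segment [0, 2) carries t**(3/2); integrate it
∫ over [2, 3) of t*log(t)·t^(s-1) joins the sum
segment 3 to ∞ holds exp(-2*t); add its integral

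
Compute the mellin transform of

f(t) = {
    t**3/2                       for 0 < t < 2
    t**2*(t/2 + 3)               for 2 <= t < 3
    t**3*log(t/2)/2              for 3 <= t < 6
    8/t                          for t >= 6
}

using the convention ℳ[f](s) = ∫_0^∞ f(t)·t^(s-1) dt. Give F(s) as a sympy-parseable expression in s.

(-162*2**(s + 2)*(s - 1)*(s + 2)*(2*s + (s + 2)**2 + 5) - 162*2**(s + 2)*(s - 1)*(2*s + (s + 2)**2 + 5) - 81*3**(s + 2)*(s - 1)*(s + 2)**2*(s + 3)*log(3) + 81*3**(s + 2)*(s - 1)*(s + 2)**2*(s + 3)*log(2) - 81*3**(s + 2)*(s - 1)*(s + 2)*(s + 3)*log(3) + 81*3**(s + 2)*(s - 1)*(s + 2)*(s + 3)*log(2) + 81*3**(s + 2)*(s - 1)*(s + 2)*(s + 3) + 243*3**(s + 2)*(s - 1)*(s + 2)*(2*s + (s + 2)**2 + 5) + 162*3**(s + 2)*(s - 1)*(2*s + (s + 2)**2 + 5) + 162*6**(s + 2)*(s - 1)*(s + 2)**2*(s + 3)*log(3) - 162*6**(s + 2)*(s - 1)*(s + 2)*(s + 3) + 162*6**(s + 2)*(s - 1)*(s + 2)*(s + 3)*log(3) - 2*6**(s + 2)*(s + 2)*(s + 3)*(2*s + (s + 2)**2 + 5))/(54*(s - 1)*(s + 2)*(s + 3)*(2*s + (s + 2)**2 + 5))
  -3 < Re(s) < 1

remove the shared t-power first: t/2 on [0, 2); t/2 + 3 on [2, 3); t*log(t/2)/2 on [3, 6); …
remove the common scale on t first: t on [0, 1); t + 3 on [1, 3/2); t*log(t) on [3/2, 3); …
decompose at 2, 3, 6; ℳ[f](s) sums the 4 pieces' integrals
on [0, 2): add ∫ t**3/2·t^(s-1) dt
segment [2, 3) carries t**2*(t/2 + 3); integrate it
between 3 and 6 the integrand is t**3*log(t/2)/2·t^(s-1)
the [6, ∞) slice contributes ∫ 8/t·t^(s-1) dt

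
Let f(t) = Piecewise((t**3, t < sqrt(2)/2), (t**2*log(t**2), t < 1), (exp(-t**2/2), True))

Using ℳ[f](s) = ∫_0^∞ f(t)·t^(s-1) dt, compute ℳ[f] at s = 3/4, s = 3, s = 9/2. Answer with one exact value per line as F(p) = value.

F(3/4) = 2**(5/8)*(-960*2**(3/8) + 242*sqrt(2) + 660*log(2) + 480 + 1815*2**(3/4)*uppergamma(3/8, 1/2))/7260
F(3) = -71/1200 + sqrt(2)/100 + sqrt(2)*log(2)/40 + sqrt(2)*sqrt(pi)*erfc(sqrt(2)/2)/2 + exp(-1/2)
F(9/2) = 2**(3/4)*(-960*2**(1/4) + 120 + 169*sqrt(2) + 390*log(2) + 40560*sqrt(2)*uppergamma(9/4, 1/2))/40560

reversing the power substitution: t**(3/2) on [0, 1/2); t*log(t) on [1/2, 1); exp(-t/2) on [1, ∞)
decompose at sqrt(2)/2, 1; ℳ[f](s) sums the 3 pieces' integrals
on [0, sqrt(2)/2) integrate f = t**3 against the kernel
segment [sqrt(2)/2, 1) carries t**2*log(t**2); integrate it
over [1, ∞), the kernel integral of exp(-t**2/2) enters the sum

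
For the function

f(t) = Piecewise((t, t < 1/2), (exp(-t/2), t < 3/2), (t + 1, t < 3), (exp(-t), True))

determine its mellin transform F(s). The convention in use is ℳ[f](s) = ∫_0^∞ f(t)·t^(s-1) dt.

(2*2**s*s*(s + 1)*uppergamma(s, 3) - 5*3**s*s - 2*3**s + 2*4**s*s*(s + 1)*uppergamma(s, 1/4) - 2*4**s*s*(s + 1)*uppergamma(s, 3/4) + 8*6**s*s + 2*6**s + s)/(2*2**s*s*(s + 1))
  Re(s) > -1

slice at 1/2, 3/2, 3, transform all 4 pieces, and sum them
segment [0, 1/2) carries t; integrate it
∫ exp(-t/2)·t^(s-1) over [1/2, 3/2)
on [3/2, 3) integrate f = (t + 1) against the kernel
segment [3, ∞) carries exp(-t); integrate it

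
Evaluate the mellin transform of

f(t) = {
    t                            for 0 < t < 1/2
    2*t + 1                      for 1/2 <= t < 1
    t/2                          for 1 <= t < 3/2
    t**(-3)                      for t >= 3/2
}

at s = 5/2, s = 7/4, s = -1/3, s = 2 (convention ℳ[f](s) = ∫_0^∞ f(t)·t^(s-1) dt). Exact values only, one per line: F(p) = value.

linearity at 1/2, 1, 3/2 turns ℳ[f](s) into 4 summed integrals
for t in [0, 1/2): the term is ∫ t·t^(s-1)
segment [1/2, 1) carries (2*t + 1); integrate it
piece [1, 3/2): integrate t/2 against the kernel
∫ t**(-3)·t^(s-1) over [3/2, ∞)

F(5/2) = -19*sqrt(2)/280 + 29/35 + 305*sqrt(6)/336
F(7/4) = 2**(1/4)*(-2610 + 5299*3**(3/4) + 7740*2**(3/4))/13860
F(-1/3) = 2**(1/3)*(-405*2**(2/3) + 437*3**(2/3) + 2430)/1080
F(2) = 33/16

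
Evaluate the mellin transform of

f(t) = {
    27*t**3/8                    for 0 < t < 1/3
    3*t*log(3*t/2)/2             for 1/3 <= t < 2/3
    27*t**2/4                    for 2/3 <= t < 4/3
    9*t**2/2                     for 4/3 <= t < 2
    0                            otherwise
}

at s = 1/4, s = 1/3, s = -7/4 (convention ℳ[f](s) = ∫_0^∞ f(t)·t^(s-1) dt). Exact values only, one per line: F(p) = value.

F(1/4) = 3**(3/4)*(-11544*2**(1/4) + 2340*log(2) + 2097 + 10400*sqrt(2) + 46800*6**(1/4))/17550
F(1/3) = 3**(2/3)*(-690*2**(1/3) + 140*log(2) + 119 + 640*2**(2/3) + 2880*6**(1/3))/1120
F(-7/4) = 3**(3/4)*(-310*2**(1/4) - 60*log(2) + 89 + 90*sqrt(2) + 180*6**(1/4))/30

invert the common scale on t to get t**3 on [0, 1/2); t*log(t) on [1/2, 1); 3*t**2 on [1, 2); …
peel off the shared t-power: t on [0, 1/2); log(t)/t on [1/2, 1); 3 on [1, 2); …
the 4 pieces separated at 1/3, 2/3, 4/3 each add one integral
between 0 and 1/3 the integrand is 27*t**3/8·t^(s-1)
on [1/3, 2/3): add ∫ 3*t*log(3*t/2)/2·t^(s-1) dt
piece [2/3, 4/3): integrate 27*t**2/4 against the kernel
on [4/3, 2): add ∫ 9*t**2/2·t^(s-1) dt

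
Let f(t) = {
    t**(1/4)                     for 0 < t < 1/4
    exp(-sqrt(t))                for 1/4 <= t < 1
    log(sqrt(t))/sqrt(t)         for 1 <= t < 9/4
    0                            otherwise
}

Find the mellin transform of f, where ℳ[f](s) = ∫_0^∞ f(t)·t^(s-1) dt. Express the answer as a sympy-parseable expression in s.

invert the power substitution to get sqrt(t) on [0, 1/2); exp(-t) on [1/2, 1); log(t)/t on [1, 3/2)
decompose at 1/4, 1; ℳ[f](s) sums the 3 pieces' integrals
over [0, 1/4), the kernel integral of t**(1/4) enters the sum
[1/4, 1) adds the kernel integral of exp(-sqrt(t))
∫ log(sqrt(t))/sqrt(t)·t^(s-1) over [1, 9/4)

2**(1 - 2*s)*(4**s*(4*s + 1)*(4*s**2 - 4*s + 1)*uppergamma(2*s, 1/2) - 4**s*(4*s + 1)*(4*s**2 - 4*s + 1)*uppergamma(2*s, 1) + 4**s*(12*s + 3)/3 + 9**s*s*(4*s + 1)*(-4*log(2) + 4*log(3))/3 + 9**s*(-8*s - 2)/3 + 9**s*(4*s + 1)*(-2*log(3) + 2*log(2))/3 + sqrt(2)*(12*s**2 - 12*s + 3)/3)/((4*s + 1)*(4*s**2 - 4*s + 1))
  Re(s) > -1/4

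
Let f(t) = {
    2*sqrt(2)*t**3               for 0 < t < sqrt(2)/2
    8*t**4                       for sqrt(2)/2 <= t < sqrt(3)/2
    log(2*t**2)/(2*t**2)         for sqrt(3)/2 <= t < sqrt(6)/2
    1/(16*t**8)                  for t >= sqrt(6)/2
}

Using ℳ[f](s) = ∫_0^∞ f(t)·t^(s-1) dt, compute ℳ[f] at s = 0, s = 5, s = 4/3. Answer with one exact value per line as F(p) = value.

back out the power substitution: 2*sqrt(2)*t**(3/2) on [0, 1/2); 8*t**2 on [1/2, 3/4); log(2*t)/(2*t) on [3/4, 3/2); …
peel off the common scale on t: t**(3/2) on [0, 1); 2*t**2 on [1, 3/2); log(t)/t on [3/2, 3); …
split f at sqrt(2)/2, sqrt(3)/2, sqrt(6)/2: ℳ[f](s) collects 4 kernel integrals
segment [0, sqrt(2)/2) carries 2*sqrt(2)*t**3; integrate it
over [sqrt(2)/2, sqrt(3)/2), the kernel integral of 8*t**4 enters the sum
[sqrt(3)/2, sqrt(6)/2) adds the kernel integral of log(2*t**2)/(2*t**2)
∫ 1/(16*t**8)·t^(s-1) over [sqrt(6)/2, ∞)

F(0) = -log(2)/3 + log(3)/6 + 365/324
F(5) = -17*sqrt(6)/216 - sqrt(3)*log(3)/16 - 7*sqrt(2)/576 + sqrt(3)*log(2)/16 + 35*sqrt(3)/192 + sqrt(6)*log(3)/8
F(4/3) = -809*18**(1/3)/1080 - 18**(1/3)*log(3)/4 - 6**(2/3)*log(2)/4 - 15*2**(1/3)/208 + 6**(2/3)*log(3)/4 + 123*6**(2/3)/128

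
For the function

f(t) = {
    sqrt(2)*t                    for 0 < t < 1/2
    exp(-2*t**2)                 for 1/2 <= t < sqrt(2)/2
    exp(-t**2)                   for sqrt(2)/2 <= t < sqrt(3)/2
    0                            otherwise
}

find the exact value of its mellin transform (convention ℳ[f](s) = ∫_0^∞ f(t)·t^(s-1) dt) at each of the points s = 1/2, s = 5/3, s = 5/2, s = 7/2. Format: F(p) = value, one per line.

peel off the power substitution: sqrt(2)*sqrt(t) on [0, 1/4); exp(-2*t) on [1/4, 1/2); exp(-t) on [1/2, 3/4)
strip the common scale on t: sqrt(t) on [0, 1/2); exp(-t) on [1/2, 1); exp(-t/2) on [1, 3/2)
decompose at 1/2, sqrt(2)/2; ℳ[f](s) sums the 3 pieces' integrals
∫ sqrt(2)*t·t^(s-1) over [0, 1/2)
over [1/2, sqrt(2)/2), the kernel integral of exp(-2*t**2) enters the sum
over [sqrt(2)/2, sqrt(3)/2), the kernel integral of exp(-t**2) enters the sum

F(1/2) = -uppergamma(1/4, 3/4)/2 - 2**(3/4)*uppergamma(1/4, 1)/4 + 2**(3/4)*uppergamma(1/4, 1/2)/4 + uppergamma(1/4, 1/2)/2 + 1/3
F(5/3) = -uppergamma(5/6, 3/4)/2 - 2**(1/6)*uppergamma(5/6, 1)/4 + 3*2**(5/6)/64 + 2**(1/6)*uppergamma(5/6, 1/2)/4 + uppergamma(5/6, 1/2)/2
F(5/2) = -uppergamma(5/4, 3/4)/2 - 2**(3/4)*uppergamma(5/4, 1)/8 + 1/28 + 2**(3/4)*uppergamma(5/4, 1/2)/8 + uppergamma(5/4, 1/2)/2
F(7/2) = -uppergamma(7/4, 3/4)/2 - 2**(1/4)*uppergamma(7/4, 1)/8 + 1/72 + 2**(1/4)*uppergamma(7/4, 1/2)/8 + uppergamma(7/4, 1/2)/2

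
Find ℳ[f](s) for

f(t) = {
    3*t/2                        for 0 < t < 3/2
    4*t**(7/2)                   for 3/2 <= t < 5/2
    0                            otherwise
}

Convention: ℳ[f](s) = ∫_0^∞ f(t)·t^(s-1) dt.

cuts at 3/2: linearity sums the 2 kernel integrals
∫ 3*t/2·t^(s-1) over [0, 3/2)
between 3/2 and 5/2 the integrand is 4*t**(7/2)·t^(s-1)

(3*(3/2)**(s + 1)*(2*s + 7) - 16*(3/2)**(s + 7/2)*(s + 1) + 16*(5/2)**(s + 7/2)*(s + 1))/(2*(s + 1)*(2*s + 7))
  Re(s) > -1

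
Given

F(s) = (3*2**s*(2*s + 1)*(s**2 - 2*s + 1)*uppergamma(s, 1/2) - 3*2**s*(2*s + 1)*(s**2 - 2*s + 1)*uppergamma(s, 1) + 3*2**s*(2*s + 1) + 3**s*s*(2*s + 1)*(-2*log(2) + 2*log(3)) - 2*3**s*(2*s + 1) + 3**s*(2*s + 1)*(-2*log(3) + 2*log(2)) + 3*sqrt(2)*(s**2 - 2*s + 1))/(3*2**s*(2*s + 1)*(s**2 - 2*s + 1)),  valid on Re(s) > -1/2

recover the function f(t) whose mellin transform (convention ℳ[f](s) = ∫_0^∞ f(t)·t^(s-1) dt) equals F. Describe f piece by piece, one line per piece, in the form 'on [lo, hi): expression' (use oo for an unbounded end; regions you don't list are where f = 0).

the 3 pieces separated at 1/2, 1 each add one integral
∫ over [0, 1/2) of sqrt(t)·t^(s-1) joins the sum
piece [1/2, 1): integrate exp(-t) against the kernel
between 1 and 3/2 the integrand is log(t)/t·t^(s-1)

on [0, 1/2): sqrt(t)
on [1/2, 1): exp(-t)
on [1, 3/2): log(t)/t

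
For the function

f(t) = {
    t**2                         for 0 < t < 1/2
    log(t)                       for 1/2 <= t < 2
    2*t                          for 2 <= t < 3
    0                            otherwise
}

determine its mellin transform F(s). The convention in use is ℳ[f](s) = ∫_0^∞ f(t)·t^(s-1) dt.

(-16*2**(2*s)*s**2*(s + 2) + 4*2**(2*s)*s*(s + 1)*(s + 2)*log(2) - 4*2**(2*s)*(s + 1)*(s + 2) + 24*6**s*s**2*(s + 2) + s**2*(s + 1) + 4*s*(s + 1)*(s + 2)*log(2) + 4*(s + 1)*(s + 2))/(4*2**s*s**2*(s + 1)*(s + 2))
  Re(s) > -2

slice at 1/2, 2, transform all 3 pieces, and sum them
segment 0 to 1/2 holds t**2; add its integral
between 1/2 and 2 the integrand is log(t)·t^(s-1)
∫ 2*t·t^(s-1) over [2, 3)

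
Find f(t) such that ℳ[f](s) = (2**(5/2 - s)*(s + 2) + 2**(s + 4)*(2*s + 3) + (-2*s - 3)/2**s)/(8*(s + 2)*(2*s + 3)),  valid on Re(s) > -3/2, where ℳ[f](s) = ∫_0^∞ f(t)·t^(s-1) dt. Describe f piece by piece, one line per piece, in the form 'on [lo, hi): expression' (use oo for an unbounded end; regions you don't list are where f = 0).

decompose at 1/2; ℳ[f](s) sums the 2 pieces' integrals
over [0, 1/2), the kernel integral of t**(3/2) enters the sum
between 1/2 and 2 the integrand is t**2/2·t^(s-1)

on [0, 1/2): t**(3/2)
on [1/2, 2): t**2/2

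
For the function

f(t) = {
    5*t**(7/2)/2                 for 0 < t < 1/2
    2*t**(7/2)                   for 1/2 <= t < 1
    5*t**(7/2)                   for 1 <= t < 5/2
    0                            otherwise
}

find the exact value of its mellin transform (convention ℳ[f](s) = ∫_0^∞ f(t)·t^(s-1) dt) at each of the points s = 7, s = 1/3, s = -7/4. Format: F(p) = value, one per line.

decompose at 1/2, 1; ℳ[f](s) sums the 3 pieces' integrals
on [0, 1/2) integrate f = 5*t**(7/2)/2 against the kernel
the [1/2, 1) slice contributes ∫ 2*t**(7/2)·t^(s-1) dt
between 1 and 5/2 the integrand is 5*t**(7/2)·t^(s-1)

F(7) = -2/7 + sqrt(2)/43008 + 48828125*sqrt(10)/21504
F(1/3) = -18/23 + 3*2**(1/6)/368 + 1875*2**(1/6)*5**(5/6)/184
F(-7/4) = -12/7 + 2**(1/4)/14 + 25*2**(1/4)*5**(3/4)/7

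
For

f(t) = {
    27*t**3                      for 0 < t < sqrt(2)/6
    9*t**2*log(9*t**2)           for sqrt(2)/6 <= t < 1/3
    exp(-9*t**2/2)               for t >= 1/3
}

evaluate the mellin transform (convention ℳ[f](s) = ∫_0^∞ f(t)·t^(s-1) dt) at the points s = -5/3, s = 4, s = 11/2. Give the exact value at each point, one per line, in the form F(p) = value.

F(-5/3) = 3*2**(5/6)*3**(2/3)*(-144*2**(1/6) + 2*2**(1/3)*uppergamma(-5/6, 1/2) + 3*sqrt(2) + 24*log(2) + 144)/16
F(4) = -7/11664 + sqrt(2)/9072 + log(2)/3888 + exp(-1/2)/27
F(11/2) = 2**(1/4)*sqrt(3)*(-1088*2**(3/4) + 136 + 225*sqrt(2) + 510*log(2) + 122400*sqrt(2)*uppergamma(11/4, 1/2))/44614800

peel off the common scale on t: t**3 on [0, sqrt(2)/2); t**2*log(t**2) on [sqrt(2)/2, 1); exp(-t**2/2) on [1, ∞)
remove the power substitution first: t**(3/2) on [0, 1/2); t*log(t) on [1/2, 1); exp(-t/2) on [1, ∞)
f breaks at sqrt(2)/6, 1/3 into 3 integrals to sum
∫ 27*t**3·t^(s-1) over [0, sqrt(2)/6)
for t in [sqrt(2)/6, 1/3): the term is ∫ 9*t**2*log(9*t**2)·t^(s-1)
segment 1/3 to ∞ holds exp(-9*t**2/2); add its integral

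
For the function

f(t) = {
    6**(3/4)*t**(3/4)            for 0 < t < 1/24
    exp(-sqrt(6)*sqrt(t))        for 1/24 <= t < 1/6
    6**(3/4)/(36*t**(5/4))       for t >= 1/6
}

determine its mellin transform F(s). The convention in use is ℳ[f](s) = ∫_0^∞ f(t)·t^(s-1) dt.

back out the common scale on t: 2*sqrt(2)*t**(3/4) on [0, 1/16); exp(-2*sqrt(t)) on [1/16, 1/4); sqrt(2)/(8*t**(5/4)) on [1/4, ∞)
peel off the power substitution: 2*sqrt(2)*t**(3/2) on [0, 1/4); exp(-2*t) on [1/4, 1/2); sqrt(2)/(8*t**(5/2)) on [1/2, ∞)
invert the common scale on t to get t**(3/2) on [0, 1/2); exp(-t) on [1/2, 1); t**(-5/2) on [1, ∞)
the 3 pieces separated at 1/24, 1/6 each add one integral
segment [0, 1/24) carries 6**(3/4)*t**(3/4); integrate it
between 1/24 and 1/6 the integrand is exp(-sqrt(6)*sqrt(t))·t^(s-1)
between 1/6 and ∞ the integrand is 6**(3/4)/(36*t**(5/4))·t^(s-1)

(2*2**(2*s)*(4*s - 5)*(4*s + 3)*uppergamma(2*s, 1/2) - 2*2**(2*s)*(4*s - 5)*(4*s + 3)*uppergamma(2*s, 1) - 4*2**(2*s)*(4*s + 3) + sqrt(2)*(4*s - 5))/(24**s*(4*s - 5)*(4*s + 3))
  -3/4 < Re(s) < 5/4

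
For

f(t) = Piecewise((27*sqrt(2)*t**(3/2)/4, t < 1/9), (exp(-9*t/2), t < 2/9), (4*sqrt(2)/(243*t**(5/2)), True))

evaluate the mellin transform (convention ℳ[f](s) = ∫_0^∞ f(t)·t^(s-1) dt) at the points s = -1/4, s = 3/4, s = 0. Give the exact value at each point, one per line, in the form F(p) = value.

F(-1/4) = sqrt(3)*(-55*2**(3/4)*uppergamma(-1/4, 1) + 22*sqrt(2) + 20*2**(3/4) + 55*2**(3/4)*uppergamma(-1/4, 1/2))/110
F(3/4) = sqrt(3)*(-63*2**(3/4)*uppergamma(3/4, 1) + 7*sqrt(2) + 36*2**(3/4) + 63*2**(3/4)*uppergamma(3/4, 1/2))/567
F(0) = Ei(-1) + sqrt(2)/6 + 2/5 - Ei(-1/2)

remove the common scale on t first: 3*sqrt(6)*t**(3/2)/4 on [0, 1/3); exp(-3*t/2) on [1/3, 2/3); 4*sqrt(6)/(27*t**(5/2)) on [2/3, ∞)
strip the common scale on t: t**(3/2) on [0, 1/2); exp(-t) on [1/2, 1); t**(-5/2) on [1, ∞)
integrate the 3 segments split at 1/9, 2/9, then add the results
∫ over [0, 1/9) of 27*sqrt(2)*t**(3/2)/4·t^(s-1) joins the sum
the [1/9, 2/9) slice contributes ∫ exp(-9*t/2)·t^(s-1) dt
piece [2/9, ∞): integrate 4*sqrt(2)/(243*t**(5/2)) against the kernel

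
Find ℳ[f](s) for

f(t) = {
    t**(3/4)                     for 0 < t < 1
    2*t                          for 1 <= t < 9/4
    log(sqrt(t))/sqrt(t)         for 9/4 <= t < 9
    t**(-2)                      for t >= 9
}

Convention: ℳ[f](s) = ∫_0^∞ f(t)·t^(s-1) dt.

reversing the power substitution: t**(3/2) on [0, 1); 2*t**2 on [1, 3/2); log(t)/t on [3/2, 3); …
along the cuts 1, 9/4, 9, ℳ[f](s) splits into 4 integrals
segment 0 to 1 holds t**(3/4); add its integral
∫ over [1, 9/4) of 2*t·t^(s-1) joins the sum
∫ log(sqrt(t))/sqrt(t)·t^(s-1) over [9/4, 9)
piece [9, ∞): integrate t**(-2) against the kernel

(324*2**(2*s)*(2*s - 4)*(2*s + 2)*(4*s**2 - 4*s + 1) - 324*2**(2*s)*(2*s - 4)*(4*s + 3)*(4*s**2 - 4*s + 1) - 216*3**(2*s)*s*(2*s - 4)*(2*s + 2)*(4*s + 3)*log(3) + 216*3**(2*s)*s*(2*s - 4)*(2*s + 2)*(4*s + 3)*log(2) - 108*3**(2*s)*(2*s - 4)*(2*s + 2)*(4*s + 3)*log(2) + 108*3**(2*s)*(2*s - 4)*(2*s + 2)*(4*s + 3) + 108*3**(2*s)*(2*s - 4)*(2*s + 2)*(4*s + 3)*log(3) + 729*3**(2*s)*(2*s - 4)*(4*s + 3)*(4*s**2 - 4*s + 1) + 108*6**(2*s)*s*(2*s - 4)*(2*s + 2)*(4*s + 3)*log(3) - 54*6**(2*s)*(2*s - 4)*(2*s + 2)*(4*s + 3)*log(3) - 54*6**(2*s)*(2*s - 4)*(2*s + 2)*(4*s + 3) - 2*6**(2*s)*(2*s + 2)*(4*s + 3)*(4*s**2 - 4*s + 1))/(81*2**(2*s)*(2*s - 4)*(2*s + 2)*(4*s + 3)*(4*s**2 - 4*s + 1))
  -3/4 < Re(s) < 2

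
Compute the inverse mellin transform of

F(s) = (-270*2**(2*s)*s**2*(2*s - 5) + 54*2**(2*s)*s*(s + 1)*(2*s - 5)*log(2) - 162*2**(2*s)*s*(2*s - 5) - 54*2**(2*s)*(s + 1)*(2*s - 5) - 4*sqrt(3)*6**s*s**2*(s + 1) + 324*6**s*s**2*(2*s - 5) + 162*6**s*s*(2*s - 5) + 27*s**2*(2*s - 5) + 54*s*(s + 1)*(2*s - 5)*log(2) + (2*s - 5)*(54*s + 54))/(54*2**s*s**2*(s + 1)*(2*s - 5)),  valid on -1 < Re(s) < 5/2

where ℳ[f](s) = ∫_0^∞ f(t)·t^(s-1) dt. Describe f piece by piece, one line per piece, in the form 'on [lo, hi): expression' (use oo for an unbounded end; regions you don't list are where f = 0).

the 4 pieces separated at 1/2, 2, 3 each add one integral
segment [0, 1/2) carries t; integrate it
∫ log(t)·t^(s-1) over [1/2, 2)
for t in [2, 3): the term is ∫ (t + 3)·t^(s-1)
between 3 and ∞ the integrand is t**(-5/2)·t^(s-1)

on [0, 1/2): t
on [1/2, 2): log(t)
on [2, 3): t + 3
on [3, oo): t**(-5/2)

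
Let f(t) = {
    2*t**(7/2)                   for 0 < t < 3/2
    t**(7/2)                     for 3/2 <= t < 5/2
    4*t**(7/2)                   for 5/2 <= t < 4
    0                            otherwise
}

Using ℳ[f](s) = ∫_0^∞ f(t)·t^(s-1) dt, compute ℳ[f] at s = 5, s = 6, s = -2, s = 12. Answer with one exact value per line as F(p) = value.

linearity at 3/2, 5/2 turns ℳ[f](s) into 3 summed integrals
∫ 2*t**(7/2)·t^(s-1) over [0, 3/2)
on [3/2, 5/2) integrate f = t**(7/2) against the kernel
[5/2, 4) adds the kernel integral of 4*t**(7/2)

F(5) = -1171875*sqrt(10)/4352 + 6561*sqrt(6)/4352 + 1048576/17
F(6) = -5859375*sqrt(10)/9728 + 19683*sqrt(6)/9728 + 4194304/19
F(-2) = -5*sqrt(10)/2 + sqrt(6)/2 + 64/3
F(12) = -91552734375*sqrt(10)/1015808 + 14348907*sqrt(6)/1015808 + 17179869184/31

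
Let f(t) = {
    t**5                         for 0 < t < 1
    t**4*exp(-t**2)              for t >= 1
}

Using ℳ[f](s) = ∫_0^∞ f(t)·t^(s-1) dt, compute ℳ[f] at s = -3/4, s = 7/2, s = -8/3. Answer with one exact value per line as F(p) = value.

F(-3/4) = 4/17 + uppergamma(13/8, 1)/2
F(7/2) = 2/17 + uppergamma(15/4, 1)/2
F(-8/3) = uppergamma(2/3, 1)/2 + 3/7

remove the power substitution first: t**(5/2) on [0, 1); t**2*exp(-t) on [1, ∞)
invert the shared t-power to get sqrt(t) on [0, 1); exp(-t) on [1, ∞)
linearity at 1 turns ℳ[f](s) into 2 summed integrals
over [0, 1), the kernel integral of t**5 enters the sum
∫ t**4*exp(-t**2)·t^(s-1) over [1, ∞)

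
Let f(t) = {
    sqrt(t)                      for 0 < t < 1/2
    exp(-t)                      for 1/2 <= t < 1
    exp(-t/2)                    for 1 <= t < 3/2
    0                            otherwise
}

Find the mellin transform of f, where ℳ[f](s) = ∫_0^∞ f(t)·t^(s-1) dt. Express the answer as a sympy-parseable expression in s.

(2**s*(2*s + 1)*uppergamma(s, 1/2) - 2**s*(2*s + 1)*uppergamma(s, 1) + 4**s*(2*s + 1)*uppergamma(s, 1/2) - 4**s*(2*s + 1)*uppergamma(s, 3/4) + sqrt(2))/(2**s*(2*s + 1))
  Re(s) > -1/2

summing 3 kernel integrals split by 1/2, 1 yields ℳ[f](s)
the [0, 1/2) slice contributes ∫ sqrt(t)·t^(s-1) dt
for t in [1/2, 1): the term is ∫ exp(-t)·t^(s-1)
segment [1, 3/2) carries exp(-t/2); integrate it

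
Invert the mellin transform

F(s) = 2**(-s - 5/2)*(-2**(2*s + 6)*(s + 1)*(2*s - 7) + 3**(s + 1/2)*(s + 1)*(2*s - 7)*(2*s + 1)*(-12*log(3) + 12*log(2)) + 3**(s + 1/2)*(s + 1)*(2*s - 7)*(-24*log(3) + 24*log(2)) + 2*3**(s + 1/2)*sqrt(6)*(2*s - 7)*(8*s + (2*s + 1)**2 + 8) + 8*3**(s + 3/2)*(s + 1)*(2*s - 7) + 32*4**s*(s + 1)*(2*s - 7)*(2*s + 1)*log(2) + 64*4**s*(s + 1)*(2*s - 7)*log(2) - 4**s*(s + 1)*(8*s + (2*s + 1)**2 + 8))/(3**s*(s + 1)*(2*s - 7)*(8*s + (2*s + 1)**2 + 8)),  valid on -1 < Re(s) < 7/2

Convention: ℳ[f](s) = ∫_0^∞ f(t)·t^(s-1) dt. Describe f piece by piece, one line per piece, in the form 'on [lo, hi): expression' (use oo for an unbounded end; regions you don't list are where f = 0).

on [0, 1/2): 3*t
on [1/2, 2/3): 3*sqrt(3)*t**(3/2)*log(3*t)
on [2/3, oo): sqrt(3)/(81*t**(7/2))

reversing the common scale on t: t on [0, 3/2); t**(3/2)*log(t) on [3/2, 2); t**(-7/2) on [2, ∞)
reversing the shared t-power: sqrt(t) on [0, 3/2); t*log(t) on [3/2, 2); t**(-4) on [2, ∞)
f breaks at 1/2, 2/3 into 3 integrals to sum
for t in [0, 1/2): the term is ∫ 3*t·t^(s-1)
segment 1/2 to 2/3 holds 3*sqrt(3)*t**(3/2)*log(3*t); add its integral
segment [2/3, ∞) carries sqrt(3)/(81*t**(7/2)); integrate it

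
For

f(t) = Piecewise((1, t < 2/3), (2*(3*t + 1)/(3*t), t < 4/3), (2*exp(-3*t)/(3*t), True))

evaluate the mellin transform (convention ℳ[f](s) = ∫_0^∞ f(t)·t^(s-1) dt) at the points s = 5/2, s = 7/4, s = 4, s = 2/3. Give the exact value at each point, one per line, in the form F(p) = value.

F(5/2) = sqrt(6)*(15*sqrt(2)*(sqrt(pi)*exp(4)*erfc(2) + 4) + 32*(-4 + 17*sqrt(2))*exp(4))*exp(-4)/810
F(7/4) = 2*3**(1/4)*(-40*2**(3/4) + 21*uppergamma(3/4, 4) + 152*sqrt(2))/189
F(4) = 52*exp(-4)/81 + 484/243
F(2/3) = 2*3**(1/3)*uppergamma(-1/3, 4)/3 + 12**(1/3)/2 + 6**(1/3)

remove the common scale on t first: 1 on [0, 1); (2*t + 1)/t on [1, 2); exp(-2*t)/t on [2, ∞)
the shared t-power comes off first: t on [0, 1); 2*t + 1 on [1, 2); exp(-2*t) on [2, ∞)
decompose at 2/3, 4/3; ℳ[f](s) sums the 3 pieces' integrals
the [0, 2/3) slice contributes ∫ 1·t^(s-1) dt
[2/3, 4/3) adds the kernel integral of 2*(3*t + 1)/(3*t)
for t in [4/3, ∞): the term is ∫ 2*exp(-3*t)/(3*t)·t^(s-1)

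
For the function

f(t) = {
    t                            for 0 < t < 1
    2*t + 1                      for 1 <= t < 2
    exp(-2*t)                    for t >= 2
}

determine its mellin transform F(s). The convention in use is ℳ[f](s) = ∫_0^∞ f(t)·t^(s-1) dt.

slice at 1, 2, transform all 3 pieces, and sum them
piece [0, 1): integrate t against the kernel
segment 1 to 2 holds (2*t + 1); add its integral
for t in [2, ∞): the term is ∫ exp(-2*t)·t^(s-1)

(2**s*s*(s + 1)*uppergamma(s, 4) - 2*4**s*s - 4**s + 5*8**s*s + 8**s)/(4**s*s*(s + 1))
  Re(s) > -1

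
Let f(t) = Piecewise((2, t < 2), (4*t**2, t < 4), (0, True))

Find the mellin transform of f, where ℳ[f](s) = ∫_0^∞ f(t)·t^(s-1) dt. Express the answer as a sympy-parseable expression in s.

2**(s + 1)*(2**(s + 5)*s - 7*s + 2)/(s*(s + 2))
  Re(s) > 0

treat the 2 regions marked off by 2 separately and sum
∫ 2·t^(s-1) over [0, 2)
∫ 4*t**2·t^(s-1) over [2, 4)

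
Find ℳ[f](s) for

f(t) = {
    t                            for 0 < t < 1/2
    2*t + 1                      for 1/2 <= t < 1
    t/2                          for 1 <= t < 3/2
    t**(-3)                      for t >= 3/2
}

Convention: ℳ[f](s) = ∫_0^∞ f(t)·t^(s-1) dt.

slice at 1/2, 1, 3/2, transform all 4 pieces, and sum them
piece [0, 1/2): integrate t against the kernel
on [1/2, 1): add ∫ (2*t + 1)·t^(s-1) dt
∫ t/2·t^(s-1) over [1, 3/2)
between 3/2 and ∞ the integrand is t**(-3)·t^(s-1)

(270*2**s*s**2 - 702*2**s*s - 324*2**s + 49*3**s*s**2 - 275*3**s*s - 162*s**2 + 378*s + 324)/(108*2**s*s*(s**2 - 2*s - 3))
  -1 < Re(s) < 3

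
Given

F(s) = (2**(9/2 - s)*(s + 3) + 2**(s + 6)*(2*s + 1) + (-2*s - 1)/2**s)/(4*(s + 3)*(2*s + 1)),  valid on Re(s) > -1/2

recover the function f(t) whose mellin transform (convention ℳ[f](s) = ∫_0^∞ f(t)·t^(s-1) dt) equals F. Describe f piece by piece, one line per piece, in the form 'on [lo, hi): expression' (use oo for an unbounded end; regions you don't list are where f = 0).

split f at 1/2: ℳ[f](s) collects 2 kernel integrals
∫ over [0, 1/2) of 4*sqrt(t)·t^(s-1) joins the sum
∫ 2*t**3·t^(s-1) over [1/2, 2)

on [0, 1/2): 4*sqrt(t)
on [1/2, 2): 2*t**3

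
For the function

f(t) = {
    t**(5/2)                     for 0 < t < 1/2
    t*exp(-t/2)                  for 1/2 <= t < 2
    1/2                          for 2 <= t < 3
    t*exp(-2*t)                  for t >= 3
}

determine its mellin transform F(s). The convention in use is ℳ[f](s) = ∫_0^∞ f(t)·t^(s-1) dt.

(2*24**s*s*(2*s + 5)*uppergamma(s + 1, 1/4) - 2*24**s*s*(2*s + 5)*uppergamma(s + 1, 1) - 24**s*(2*s + 5)/2 + 36**s*(2*s + 5)/2 + 6**s*s*(2*s + 5)*uppergamma(s + 1, 6)/2 + sqrt(2)*6**s*s/4)/(12**s*s*(2*s + 5))
  Re(s) > -5/2

strip the shared t-power: t**(3/2) on [0, 1/2); exp(-t/2) on [1/2, 2); 1/(2*t) on [2, 3); …
f breaks at 1/2, 2, 3 into 4 integrals to sum
over [0, 1/2), the kernel integral of t**(5/2) enters the sum
on [1/2, 2): add ∫ t*exp(-t/2)·t^(s-1) dt
∫ 1/2·t^(s-1) over [2, 3)
on [3, ∞) integrate f = t*exp(-2*t) against the kernel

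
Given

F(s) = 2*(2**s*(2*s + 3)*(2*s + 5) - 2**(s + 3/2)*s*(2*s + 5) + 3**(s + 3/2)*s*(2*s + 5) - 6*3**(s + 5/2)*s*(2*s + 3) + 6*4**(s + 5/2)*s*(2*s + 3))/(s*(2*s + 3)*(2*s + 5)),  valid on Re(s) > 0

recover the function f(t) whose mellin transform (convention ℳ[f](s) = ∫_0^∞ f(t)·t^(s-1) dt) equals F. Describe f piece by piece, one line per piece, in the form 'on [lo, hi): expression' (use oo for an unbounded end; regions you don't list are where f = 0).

cuts at 2, 3: linearity sums the 3 kernel integrals
piece [0, 2): integrate 2 against the kernel
for t in [2, 3): the term is ∫ t**(3/2)·t^(s-1)
the [3, 4) slice contributes ∫ 6*t**(5/2)·t^(s-1) dt

on [0, 2): 2
on [2, 3): t**(3/2)
on [3, 4): 6*t**(5/2)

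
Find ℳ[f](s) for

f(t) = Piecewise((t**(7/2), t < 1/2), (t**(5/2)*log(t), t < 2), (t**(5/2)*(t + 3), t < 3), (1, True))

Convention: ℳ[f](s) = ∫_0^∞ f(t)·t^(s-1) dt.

undo the shared t-power: t**3 on [0, 1/2); t**2*log(t) on [1/2, 2); t**2*(t + 3) on [2, 3); …
reversing the shared t-power: t on [0, 1/2); log(t) on [1/2, 2); t + 3 on [2, 3); …
breakpoints 1/2, 2, 3: one integral from each of the 4 segments
on [0, 1/2): add ∫ t**(7/2)·t^(s-1) dt
on [1/2, 2): add ∫ t**(5/2)*log(t)·t^(s-1) dt
for t in [2, 3): the term is ∫ t**(5/2)*(t + 3)·t^(s-1)
on [3, ∞) integrate f = 1 against the kernel

2**(-s - 5/2)*(-540*2**(2*s + 5)*s*(s + 5/2)**2 + 108*2**(2*s + 5)*s*(s + 5/2)*(s + 7/2)*log(2) - 324*2**(2*s + 5)*s*(s + 5/2) - 108*2**(2*s + 5)*s*(s + 7/2) + 648*6**(s + 5/2)*s*(s + 5/2)**2 + 324*6**(s + 5/2)*s*(s + 5/2) - 4*sqrt(3)*6**(s + 5/2)*(s + 5/2)**2*(s + 7/2) + 54*s*(s + 5/2)**2 + 108*s*(s + 5/2)*(s + 7/2)*log(2) + 2*s*(54*s + 189))/(108*s*(s + 5/2)**2*(s + 7/2))
  -7/2 < Re(s) < 0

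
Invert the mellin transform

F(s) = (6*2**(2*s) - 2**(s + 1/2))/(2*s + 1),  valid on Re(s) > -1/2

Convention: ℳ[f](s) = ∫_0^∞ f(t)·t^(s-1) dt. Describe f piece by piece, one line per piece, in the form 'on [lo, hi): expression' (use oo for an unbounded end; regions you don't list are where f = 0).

on [0, 2): sqrt(t)
on [2, 4): 3*sqrt(t)/2

split f at 2: ℳ[f](s) collects 2 kernel integrals
segment [0, 2) carries sqrt(t); integrate it
segment [2, 4) carries 3*sqrt(t)/2; integrate it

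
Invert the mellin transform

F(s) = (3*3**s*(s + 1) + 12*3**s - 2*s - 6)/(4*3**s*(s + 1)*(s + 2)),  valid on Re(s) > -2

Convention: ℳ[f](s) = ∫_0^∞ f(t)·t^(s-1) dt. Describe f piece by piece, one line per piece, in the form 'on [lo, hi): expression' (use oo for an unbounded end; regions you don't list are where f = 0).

on [0, 1/3): 9*t**2/4
on [1/3, 1): 3*t*(2 - 3*t/2)/2

peel off the common scale on t: t**2 on [0, 1/2); t*(2 - t) on [1/2, 3/2)
undo the shared t-power: t on [0, 1/2); 2 - t on [1/2, 3/2)
split f at 1/3: ℳ[f](s) collects 2 kernel integrals
segment 0 to 1/3 holds 9*t**2/4; add its integral
on [1/3, 1): add ∫ 3*t*(2 - 3*t/2)/2·t^(s-1) dt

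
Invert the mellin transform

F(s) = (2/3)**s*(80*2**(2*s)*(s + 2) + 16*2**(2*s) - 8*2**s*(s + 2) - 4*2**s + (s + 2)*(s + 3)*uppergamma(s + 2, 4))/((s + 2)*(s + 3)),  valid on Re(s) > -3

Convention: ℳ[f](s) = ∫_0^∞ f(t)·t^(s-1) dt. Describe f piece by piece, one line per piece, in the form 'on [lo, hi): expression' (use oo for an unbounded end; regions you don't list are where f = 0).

invert the common scale on t to get t**3/2 on [0, 2); t**2*(t + 1) on [2, 4); t**2*exp(-t) on [4, ∞)
remove the shared t-power first: t/2 on [0, 2); t + 1 on [2, 4); exp(-t) on [4, ∞)
back out the common scale on t: t on [0, 1); 2*t + 1 on [1, 2); exp(-2*t) on [2, ∞)
along the cuts 4/3, 8/3, ℳ[f](s) splits into 3 integrals
[0, 4/3) adds the kernel integral of 27*t**3/16
∫ over [4/3, 8/3) of 9*t**2*(3*t/2 + 1)/4·t^(s-1) joins the sum
on [8/3, ∞) integrate f = 9*t**2*exp(-3*t/2)/4 against the kernel

on [0, 4/3): 27*t**3/16
on [4/3, 8/3): 9*t**2*(3*t/2 + 1)/4
on [8/3, oo): 9*t**2*exp(-3*t/2)/4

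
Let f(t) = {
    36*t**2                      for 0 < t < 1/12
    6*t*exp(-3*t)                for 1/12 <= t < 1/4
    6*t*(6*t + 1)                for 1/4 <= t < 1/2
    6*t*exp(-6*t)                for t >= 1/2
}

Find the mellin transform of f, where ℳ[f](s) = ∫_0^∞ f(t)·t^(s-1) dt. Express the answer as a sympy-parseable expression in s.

(8*2**(2*s)*(s + 1)*(s + 2)*uppergamma(s + 1, 1/4) - 8*2**(2*s)*(s + 1)*(s + 2)*uppergamma(s + 1, 3/4) + 4*2**s*(s + 1)*(s + 2)*uppergamma(s + 1, 3) - 15*3**s*(s + 1) - 6*3**s + 48*6**s*(s + 1) + 12*6**s + s + 1)/(4*12**s*(s + 1)*(s + 2))
  Re(s) > -2

invert the common scale on t to get 9*t**2 on [0, 1/6); 3*t*exp(-3*t/2) on [1/6, 1/2); 3*t*(3*t + 1) on [1/2, 1); …
reversing the common scale on t: t**2 on [0, 1/2); t*exp(-t/2) on [1/2, 3/2); t*(t + 1) on [3/2, 3); …
remove the shared t-power first: t on [0, 1/2); exp(-t/2) on [1/2, 3/2); t + 1 on [3/2, 3); …
integrate the 4 segments split at 1/12, 1/4, 1/2, then add the results
segment 0 to 1/12 holds 36*t**2; add its integral
∫ 6*t*exp(-3*t)·t^(s-1) over [1/12, 1/4)
over [1/4, 1/2), the kernel integral of 6*t*(6*t + 1) enters the sum
for t in [1/2, ∞): the term is ∫ 6*t*exp(-6*t)·t^(s-1)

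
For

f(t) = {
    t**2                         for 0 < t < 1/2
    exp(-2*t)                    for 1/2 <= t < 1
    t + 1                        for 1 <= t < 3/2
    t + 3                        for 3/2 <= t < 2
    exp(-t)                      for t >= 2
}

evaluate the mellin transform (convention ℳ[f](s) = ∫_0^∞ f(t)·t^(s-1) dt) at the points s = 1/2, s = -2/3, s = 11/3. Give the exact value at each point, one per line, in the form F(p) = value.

F(1/2) = sqrt(2)*(-120*sqrt(3) - 80*sqrt(2) - 30*sqrt(pi)*erfc(sqrt(2)) + 30*sqrt(2)*sqrt(pi)*erfc(sqrt(2)) + 30*sqrt(pi)*erfc(1) + 443)/60
F(-2/3) = 2**(2/3)*(-3*2**(1/3)/4 - uppergamma(-2/3, 2) + 2**(1/3)*uppergamma(-2/3, 2)/2 + uppergamma(-2/3, 1) + 3/16 + 3*2**(2/3)/8 + 3**(1/3))
F(11/3) = 2**(1/3)*(-77112*3**(2/3) - 20400*2**(2/3) - 5236*uppergamma(11/3, 2) + 231 + 5236*uppergamma(11/3, 1) + 41888*2**(2/3)*uppergamma(11/3, 2) + 835584*2**(1/3))/83776

breakpoints 1/2, 1, 3/2, 2: one integral from each of the 5 segments
for t in [0, 1/2): the term is ∫ t**2·t^(s-1)
between 1/2 and 1 the integrand is exp(-2*t)·t^(s-1)
piece [1, 3/2): integrate (t + 1) against the kernel
the [3/2, 2) slice contributes ∫ (t + 3)·t^(s-1) dt
∫ exp(-t)·t^(s-1) over [2, ∞)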